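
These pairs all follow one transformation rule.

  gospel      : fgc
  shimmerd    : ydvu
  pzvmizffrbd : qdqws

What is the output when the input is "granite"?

iek

In each case the input is transformed by: shift every letter 9 places backward in the alphabet (wrapping around), then keep every other character starting from the second (positions 2nd, 4th, 6th, ...).
For "granite", step one produces "xirezkv"; step two turns that into "iek".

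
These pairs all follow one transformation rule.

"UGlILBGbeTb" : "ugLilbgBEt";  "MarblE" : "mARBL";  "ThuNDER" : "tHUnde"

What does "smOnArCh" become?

SMoNaRc

The rule is to flip the case of every letter, then delete the last character.
For "smOnArCh", step one produces "SMoNaRcH"; step two turns that into "SMoNaRc".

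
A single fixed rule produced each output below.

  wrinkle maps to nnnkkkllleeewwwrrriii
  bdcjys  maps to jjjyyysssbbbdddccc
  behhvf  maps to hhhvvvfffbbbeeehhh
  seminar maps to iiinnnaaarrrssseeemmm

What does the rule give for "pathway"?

In each case the input is transformed by: move the first 3 characters to the end (rotate left by 3), then repeat every character 3 times.
Applying both steps to "pathway": "hwaypat", then "hhhwwwaaayyypppaaattt".
(Check on "behhvf": → "hvfbeh" → "hhhvvvfffbbbeeehhh" ✓)

hhhwwwaaayyypppaaattt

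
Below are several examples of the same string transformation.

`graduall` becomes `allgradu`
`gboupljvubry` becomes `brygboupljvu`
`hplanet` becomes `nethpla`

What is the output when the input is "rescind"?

The transformation: move the last 3 characters to the front (rotate right by 3).
On "rescind" that produces "indresc".

indresc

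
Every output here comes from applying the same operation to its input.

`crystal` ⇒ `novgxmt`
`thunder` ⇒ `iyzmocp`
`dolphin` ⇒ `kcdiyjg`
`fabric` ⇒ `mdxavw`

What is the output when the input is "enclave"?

gvqzzix

Each output is the input with this applied: shift every letter 5 places backward in the alphabet (wrapping around), then move the first 3 characters to the end (rotate left by 3).
So "enclave" becomes "gvqzzix".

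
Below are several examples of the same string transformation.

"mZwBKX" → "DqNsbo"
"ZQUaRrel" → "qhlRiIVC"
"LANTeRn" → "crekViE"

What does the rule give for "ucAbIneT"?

Each output is the input with this applied: shift every letter 9 places backward in the alphabet (wrapping around), then flip the case of every letter.
For "ucAbIneT" the result is "LTrSzEVk".

LTrSzEVk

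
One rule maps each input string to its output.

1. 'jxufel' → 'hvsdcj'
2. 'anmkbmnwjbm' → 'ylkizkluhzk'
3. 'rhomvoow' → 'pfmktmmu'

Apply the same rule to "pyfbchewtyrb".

Rule — shift every letter 2 places backward in the alphabet (wrapping around).
On "pyfbchewtyrb" that produces "nwdzafcurwpz".

nwdzafcurwpz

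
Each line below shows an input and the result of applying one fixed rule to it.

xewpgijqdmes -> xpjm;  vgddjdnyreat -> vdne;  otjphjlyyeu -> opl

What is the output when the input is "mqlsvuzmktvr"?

The rule is to move the last 2 characters to the front (rotate right by 2), then keep one character in every 3, starting at position 3 (positions 3rd, 6th, 9th, ...).
Applying both steps to "mqlsvuzmktvr": "vrmqlsvuzmkt", then "mszt".

mszt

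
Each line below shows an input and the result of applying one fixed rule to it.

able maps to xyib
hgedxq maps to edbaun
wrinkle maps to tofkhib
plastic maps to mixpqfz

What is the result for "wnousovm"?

tklrplsj

What's happening: shift every letter 3 places backward in the alphabet (wrapping around).
Doing the same to "wnousovm": "tklrplsj".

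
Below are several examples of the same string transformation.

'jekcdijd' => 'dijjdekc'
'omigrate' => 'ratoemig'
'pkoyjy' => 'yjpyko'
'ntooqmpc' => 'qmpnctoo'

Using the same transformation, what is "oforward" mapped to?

Rule — swap the first and last characters, then swap the front and back halves of the string.
So "oforward" becomes "warodfor".

warodfor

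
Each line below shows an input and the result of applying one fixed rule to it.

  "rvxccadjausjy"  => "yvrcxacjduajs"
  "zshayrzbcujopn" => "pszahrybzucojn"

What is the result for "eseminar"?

What's happening: swap each adjacent pair of characters (1↔2, 3↔4, ...), then move the last character to the front.
"eseminar" → "semenira" → "asemenir".

asemenir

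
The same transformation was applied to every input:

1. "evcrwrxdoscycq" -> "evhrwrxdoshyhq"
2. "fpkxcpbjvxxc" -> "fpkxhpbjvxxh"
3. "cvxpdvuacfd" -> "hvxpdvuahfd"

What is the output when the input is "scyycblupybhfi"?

shyyhblupybhfi

In each case the input is transformed by: replace every "c" with "h".
For "scyycblupybhfi" the result is "shyyhblupybhfi".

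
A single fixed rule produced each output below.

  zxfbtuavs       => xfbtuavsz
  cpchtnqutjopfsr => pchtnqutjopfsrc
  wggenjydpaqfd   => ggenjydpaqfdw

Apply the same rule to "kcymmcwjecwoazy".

In each case the input is transformed by: move the first character to the end.
For "kcymmcwjecwoazy" the result is "cymmcwjecwoazyk".

cymmcwjecwoazyk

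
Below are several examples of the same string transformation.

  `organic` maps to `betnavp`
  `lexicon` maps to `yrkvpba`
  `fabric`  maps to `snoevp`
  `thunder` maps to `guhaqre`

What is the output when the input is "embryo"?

The rule is to shift every letter 13 places forward in the alphabet (wrapping around) — i.e. ROT13.
Applying that to "embryo" gives "rzoelb".

rzoelb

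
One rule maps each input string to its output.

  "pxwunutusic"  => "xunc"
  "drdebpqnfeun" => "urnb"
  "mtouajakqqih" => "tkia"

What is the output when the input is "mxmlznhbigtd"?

Rule — keep one character in every 3, starting at position 2 (positions 2nd, 5th, 8th, ...), then sort the characters into reverse alphabetical order.
Starting from "mxmlznhbigtd": after the first operation, "xzbt"; after the second, "zxtb".

zxtb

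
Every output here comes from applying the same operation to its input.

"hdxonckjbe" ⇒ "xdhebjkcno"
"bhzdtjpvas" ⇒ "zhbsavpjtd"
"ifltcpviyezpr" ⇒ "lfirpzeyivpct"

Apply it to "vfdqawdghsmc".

dfvcmshgdwaq

The pattern: reverse the string, then move the last 3 characters to the front (rotate right by 3).
"vfdqawdghsmc" → "cmshgdwaqdfv" → "dfvcmshgdwaq".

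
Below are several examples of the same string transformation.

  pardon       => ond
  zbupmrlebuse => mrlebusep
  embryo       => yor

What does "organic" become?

Rule — delete the first 3 characters, then move the first character to the end.
For "organic", step one produces "anic"; step two turns that into "nica".

nica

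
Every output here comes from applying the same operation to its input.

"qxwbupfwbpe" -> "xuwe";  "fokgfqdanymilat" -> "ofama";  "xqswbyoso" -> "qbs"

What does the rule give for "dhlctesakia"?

In each case the input is transformed by: keep one character in every 3, starting at position 2 (positions 2nd, 5th, 8th, ...).
Applying that to "dhlctesakia" gives "htaa".

htaa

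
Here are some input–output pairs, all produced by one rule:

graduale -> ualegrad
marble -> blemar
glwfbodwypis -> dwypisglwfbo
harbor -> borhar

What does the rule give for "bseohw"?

ohwbse

The transformation: swap the front and back halves of the string.
On "bseohw" that produces "ohwbse".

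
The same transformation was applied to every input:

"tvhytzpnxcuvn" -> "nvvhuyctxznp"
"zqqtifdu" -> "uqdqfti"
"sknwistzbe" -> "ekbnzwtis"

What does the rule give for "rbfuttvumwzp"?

pbzfwumtutv

Rule — take characters alternately from the front and the back (1st, last, 2nd, 2nd-last, ...), then delete the first character.
Working it through for "rbfuttvumwzp": intermediate "rpbzfwumtutv", final "pbzfwumtutv".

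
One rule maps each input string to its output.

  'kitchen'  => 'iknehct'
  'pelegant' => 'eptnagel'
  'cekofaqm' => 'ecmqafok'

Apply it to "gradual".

rglauda

The pattern: move the first 2 characters to the end (rotate left by 2), then reverse the string.
Working it through for "gradual": intermediate "adualgr", final "rglauda".
(Check on "cekofaqm": → "kofaqmce" → "ecmqafok" ✓)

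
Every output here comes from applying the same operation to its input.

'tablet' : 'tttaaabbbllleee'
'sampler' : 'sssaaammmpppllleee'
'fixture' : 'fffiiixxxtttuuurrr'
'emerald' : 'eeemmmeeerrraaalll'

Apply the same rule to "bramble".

bbbrrraaammmbbblll

The rule is to repeat every character 3 times, then delete the last 3 characters.
On "bramble" that produces "bbbrrraaammmbbblll".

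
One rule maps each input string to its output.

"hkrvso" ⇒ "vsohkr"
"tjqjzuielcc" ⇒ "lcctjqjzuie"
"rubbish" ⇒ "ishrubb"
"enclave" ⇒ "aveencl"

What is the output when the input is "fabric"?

ricfab

The transformation: move the last 3 characters to the front (rotate right by 3).
On "fabric" that produces "ricfab".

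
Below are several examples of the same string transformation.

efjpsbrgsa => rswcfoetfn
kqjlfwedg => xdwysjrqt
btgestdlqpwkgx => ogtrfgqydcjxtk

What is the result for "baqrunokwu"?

ondehabxjh

The rule is to shift every letter 13 places forward in the alphabet (wrapping around) — i.e. ROT13.
So "baqrunokwu" becomes "ondehabxjh".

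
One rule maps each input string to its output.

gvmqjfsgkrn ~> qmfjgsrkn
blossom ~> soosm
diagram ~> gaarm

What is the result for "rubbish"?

The pattern: delete the first 2 characters, then swap each adjacent pair of characters (1↔2, 3↔4, ...).
For "rubbish", step one produces "bbish"; step two turns that into "bbsih".

bbsih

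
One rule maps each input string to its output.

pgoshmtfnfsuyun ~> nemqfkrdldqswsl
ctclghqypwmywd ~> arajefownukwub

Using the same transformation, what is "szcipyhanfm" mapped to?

qxagnwfyldk

The pattern: shift every letter 2 places backward in the alphabet (wrapping around).
On "szcipyhanfm" that produces "qxagnwfyldk".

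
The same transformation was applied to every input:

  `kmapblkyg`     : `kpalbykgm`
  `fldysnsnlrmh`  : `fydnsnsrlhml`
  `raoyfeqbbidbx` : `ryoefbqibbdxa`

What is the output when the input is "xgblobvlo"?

xlbbolvog

The transformation: swap each adjacent pair of characters (1↔2, 3↔4, ...), then move the first character to the end.
Starting from "xgblobvlo": after the first operation, "gxlbbolvo"; after the second, "xlbbolvog".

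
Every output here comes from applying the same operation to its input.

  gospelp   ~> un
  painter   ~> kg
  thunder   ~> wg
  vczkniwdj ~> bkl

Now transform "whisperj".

The rule is to keep one character in every 3, starting at position 3 (positions 3rd, 6th, 9th, ...), then shift every letter 2 places forward in the alphabet (wrapping around).
For "whisperj", step one produces "ie"; step two turns that into "kg".
(Check on "gospelp": → "sl" → "un" ✓)

kg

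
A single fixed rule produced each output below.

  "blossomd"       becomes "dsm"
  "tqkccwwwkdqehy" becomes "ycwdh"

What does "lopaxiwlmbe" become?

eawb

In each case the input is transformed by: swap the first and last characters, then keep one character in every 3, starting at position 1 (positions 1st, 4th, 7th, ...).
Starting from "lopaxiwlmbe": after the first operation, "eopaxiwlmbl"; after the second, "eawb".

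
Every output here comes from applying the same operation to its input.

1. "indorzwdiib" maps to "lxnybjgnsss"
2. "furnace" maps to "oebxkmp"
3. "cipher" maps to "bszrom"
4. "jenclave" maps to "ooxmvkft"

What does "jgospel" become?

The pattern: swap the first and last characters, then shift every letter 10 places forward in the alphabet (wrapping around).
For "jgospel", step one produces "lgospej"; step two turns that into "vqyczot".

vqyczot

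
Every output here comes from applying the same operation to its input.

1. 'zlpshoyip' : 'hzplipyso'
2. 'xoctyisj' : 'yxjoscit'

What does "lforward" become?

wldfroar

What's happening: take characters alternately from the front and the back (1st, last, 2nd, 2nd-last, ...), then move the last character to the front.
Applying that to "lforward" gives "wldfroar".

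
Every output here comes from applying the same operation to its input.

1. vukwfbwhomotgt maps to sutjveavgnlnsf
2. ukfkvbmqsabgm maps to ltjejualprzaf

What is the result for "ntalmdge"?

Looking at the pairs, the operation is to move the last character to the front, then shift every letter 1 place backward in the alphabet (wrapping around).
Working it through for "ntalmdge": intermediate "entalmdg", final "dmszklcf".

dmszklcf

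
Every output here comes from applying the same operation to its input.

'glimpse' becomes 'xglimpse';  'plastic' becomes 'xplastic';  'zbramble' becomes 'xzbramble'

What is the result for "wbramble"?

xwbramble

Each output is the input with this applied: prepend "x".
For "wbramble" the result is "xwbramble".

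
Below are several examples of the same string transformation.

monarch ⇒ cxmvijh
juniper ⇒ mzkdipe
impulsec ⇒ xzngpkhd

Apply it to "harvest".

onzqmvc

Each output is the input with this applied: shift every letter 5 places backward in the alphabet (wrapping around), then reverse the string.
Applying both steps to "harvest": "cvmqzno", then "onzqmvc".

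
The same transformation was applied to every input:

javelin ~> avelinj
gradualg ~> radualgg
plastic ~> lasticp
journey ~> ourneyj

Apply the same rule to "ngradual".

gradualn

In each case the input is transformed by: move the first character to the end.
Applying that to "ngradual" gives "gradualn".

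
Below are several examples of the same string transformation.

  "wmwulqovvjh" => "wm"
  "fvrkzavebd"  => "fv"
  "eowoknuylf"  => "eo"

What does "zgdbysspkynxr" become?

The transformation: keep only the first 2 characters.
For "zgdbysspkynxr" the result is "zg".

zg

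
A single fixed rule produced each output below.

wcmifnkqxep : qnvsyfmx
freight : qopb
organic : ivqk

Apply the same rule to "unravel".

idmt

Looking at the pairs, the operation is to shift every letter 8 places forward in the alphabet (wrapping around), then delete the first 3 characters.
On "unravel": the first step gives "cvzidmt", and the second then gives "idmt".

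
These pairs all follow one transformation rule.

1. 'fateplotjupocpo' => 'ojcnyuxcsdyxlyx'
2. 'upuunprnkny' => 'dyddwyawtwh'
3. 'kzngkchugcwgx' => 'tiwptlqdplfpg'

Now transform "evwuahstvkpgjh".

The rule is to shift every letter 9 places forward in the alphabet (wrapping around).
Applying that to "evwuahstvkpgjh" gives "nefdjqbcetypsq".

nefdjqbcetypsq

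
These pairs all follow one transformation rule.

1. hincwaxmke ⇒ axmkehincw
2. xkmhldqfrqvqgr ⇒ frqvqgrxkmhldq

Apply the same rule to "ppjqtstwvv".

stwvvppjqt

The pattern: swap the front and back halves of the string.
"ppjqtstwvv" → "stwvvppjqt".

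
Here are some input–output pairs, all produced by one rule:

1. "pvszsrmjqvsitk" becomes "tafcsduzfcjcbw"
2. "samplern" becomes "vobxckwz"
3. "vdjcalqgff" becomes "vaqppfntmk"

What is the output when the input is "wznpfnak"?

pxkugjxz

Looking at the pairs, the operation is to shift every letter 10 places forward in the alphabet (wrapping around), then swap the front and back halves of the string.
On "wznpfnak": the first step gives "gjxzpxku", and the second then gives "pxkugjxz".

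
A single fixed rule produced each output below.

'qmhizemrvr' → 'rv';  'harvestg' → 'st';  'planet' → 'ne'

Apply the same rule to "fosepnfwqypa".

yp

In each case the input is transformed by: move the last 3 characters to the front (rotate right by 3), then keep only the first 2 characters.
"fosepnfwqypa" → "ypafosepnfwq" → "yp".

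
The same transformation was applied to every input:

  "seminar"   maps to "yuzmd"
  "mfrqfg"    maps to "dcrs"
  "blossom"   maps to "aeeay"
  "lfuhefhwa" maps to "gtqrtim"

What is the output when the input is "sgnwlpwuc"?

The transformation: shift every letter 12 places forward in the alphabet (wrapping around), then delete the first 2 characters.
Starting from "sgnwlpwuc": after the first operation, "eszixbigo"; after the second, "zixbigo".

zixbigo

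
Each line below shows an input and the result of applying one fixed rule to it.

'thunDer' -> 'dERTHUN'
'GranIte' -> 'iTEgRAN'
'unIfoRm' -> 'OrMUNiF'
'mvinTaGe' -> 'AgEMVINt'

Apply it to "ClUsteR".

What's happening: flip the case of every letter, then move the last 3 characters to the front (rotate right by 3).
Applying both steps to "ClUsteR": "cLuSTEr", then "TErcLuS".
(Check on "GranIte": → "gRANiTE" → "iTEgRAN" ✓)

TErcLuS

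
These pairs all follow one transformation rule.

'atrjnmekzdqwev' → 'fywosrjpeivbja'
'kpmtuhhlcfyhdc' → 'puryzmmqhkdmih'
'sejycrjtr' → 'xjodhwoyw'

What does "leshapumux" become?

qjxmfuzrzc

The transformation: shift every letter 5 places forward in the alphabet (wrapping around).
Doing the same to "leshapumux": "qjxmfuzrzc".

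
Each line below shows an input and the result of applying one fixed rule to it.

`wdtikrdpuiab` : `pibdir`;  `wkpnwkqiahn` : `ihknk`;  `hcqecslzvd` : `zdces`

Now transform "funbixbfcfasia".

What's happening: keep every other character starting from the second (positions 2nd, 4th, 6th, ...), then move the first 3 characters to the end (rotate left by 3).
Starting from "funbixbfcfasia": after the first operation, "ubxffsa"; after the second, "ffsaubx".
(Check on "wdtikrdpuiab": → "dirpib" → "pibdir" ✓)

ffsaubx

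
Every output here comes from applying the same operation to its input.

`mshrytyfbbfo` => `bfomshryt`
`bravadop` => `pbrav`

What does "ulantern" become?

nulan

What's happening: swap the front and back halves of the string, then delete the first 3 characters.
Applying that to "ulantern" gives "nulan".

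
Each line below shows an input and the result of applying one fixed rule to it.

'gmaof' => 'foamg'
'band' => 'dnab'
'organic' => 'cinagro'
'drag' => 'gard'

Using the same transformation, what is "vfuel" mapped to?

leufv

Looking at the pairs, the operation is to reverse the string.
So "vfuel" becomes "leufv".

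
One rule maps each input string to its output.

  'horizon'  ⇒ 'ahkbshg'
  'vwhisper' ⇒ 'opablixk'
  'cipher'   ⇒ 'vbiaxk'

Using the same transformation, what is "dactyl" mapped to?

wtvmre

Rule — shift every letter 7 places backward in the alphabet (wrapping around).
"dactyl" → "wtvmre".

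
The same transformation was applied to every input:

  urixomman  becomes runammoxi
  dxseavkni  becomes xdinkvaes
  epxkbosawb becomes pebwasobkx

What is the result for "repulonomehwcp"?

erpcwhemonolup

In each case the input is transformed by: reverse the string, then move the last 2 characters to the front (rotate right by 2).
On "repulonomehwcp": the first step gives "pcwhemonoluper", and the second then gives "erpcwhemonolup".
(Check on "dxseavkni": → "inkvaesxd" → "xdinkvaes" ✓)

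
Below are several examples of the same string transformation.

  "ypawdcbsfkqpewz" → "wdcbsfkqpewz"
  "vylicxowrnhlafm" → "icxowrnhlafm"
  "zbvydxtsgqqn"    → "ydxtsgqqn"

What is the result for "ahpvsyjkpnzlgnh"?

Looking at the pairs, the operation is to delete the first 3 characters.
Applying that to "ahpvsyjkpnzlgnh" gives "vsyjkpnzlgnh".

vsyjkpnzlgnh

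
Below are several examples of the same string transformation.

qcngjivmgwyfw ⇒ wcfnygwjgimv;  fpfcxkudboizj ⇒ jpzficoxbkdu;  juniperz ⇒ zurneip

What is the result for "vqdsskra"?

The transformation: take characters alternately from the front and the back (1st, last, 2nd, 2nd-last, ...), then delete the first character.
Starting from "vqdsskra": after the first operation, "vaqrdkss"; after the second, "aqrdkss".

aqrdkss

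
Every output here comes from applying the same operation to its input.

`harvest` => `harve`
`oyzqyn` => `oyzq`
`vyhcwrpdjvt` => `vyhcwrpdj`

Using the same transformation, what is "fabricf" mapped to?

What's happening: delete the last 2 characters.
Applying that to "fabricf" gives "fabri".

fabri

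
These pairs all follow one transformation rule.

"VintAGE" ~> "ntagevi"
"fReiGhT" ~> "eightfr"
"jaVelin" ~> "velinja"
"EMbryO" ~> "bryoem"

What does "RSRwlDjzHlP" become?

In each case the input is transformed by: move the first 2 characters to the end (rotate left by 2), then convert every letter to lowercase.
"RSRwlDjzHlP" → "rwldjzhlprs".

rwldjzhlprs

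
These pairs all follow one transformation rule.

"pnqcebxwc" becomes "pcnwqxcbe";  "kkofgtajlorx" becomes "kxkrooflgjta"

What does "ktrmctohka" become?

katkrhmoct

The rule is to take characters alternately from the front and the back (1st, last, 2nd, 2nd-last, ...).
For "ktrmctohka" the result is "katkrhmoct".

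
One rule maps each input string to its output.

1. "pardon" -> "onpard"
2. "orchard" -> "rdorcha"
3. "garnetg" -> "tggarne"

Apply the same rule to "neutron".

onneutr

The rule is to move the last 2 characters to the front (rotate right by 2).
So "neutron" becomes "onneutr".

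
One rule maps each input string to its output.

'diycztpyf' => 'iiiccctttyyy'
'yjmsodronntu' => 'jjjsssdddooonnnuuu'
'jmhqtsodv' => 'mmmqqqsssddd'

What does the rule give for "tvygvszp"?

vvvgggsssppp

Looking at the pairs, the operation is to keep every other character starting from the second (positions 2nd, 4th, 6th, ...), then repeat every character 3 times.
On "tvygvszp": the first step gives "vgsp", and the second then gives "vvvgggsssppp".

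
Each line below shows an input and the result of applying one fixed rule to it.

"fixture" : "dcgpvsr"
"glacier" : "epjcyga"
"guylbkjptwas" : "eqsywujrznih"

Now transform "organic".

Rule — take characters alternately from the front and the back (1st, last, 2nd, 2nd-last, ...), then shift every letter 2 places backward in the alphabet (wrapping around).
Working it through for "organic": intermediate "ocrigna", final "mapgely".

mapgely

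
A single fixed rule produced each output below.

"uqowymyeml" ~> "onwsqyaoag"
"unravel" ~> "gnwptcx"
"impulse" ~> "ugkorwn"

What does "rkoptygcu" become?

Each output is the input with this applied: shift every letter 2 places forward in the alphabet (wrapping around), then move the last 2 characters to the front (rotate right by 2).
Applying both steps to "rkoptygcu": "tmqrvaiew", then "ewtmqrvai".

ewtmqrvai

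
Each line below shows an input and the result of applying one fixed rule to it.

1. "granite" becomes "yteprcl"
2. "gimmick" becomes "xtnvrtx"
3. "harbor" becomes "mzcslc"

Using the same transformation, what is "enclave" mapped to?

wlgppyn

Each output is the input with this applied: move the first 3 characters to the end (rotate left by 3), then shift every letter 11 places forward in the alphabet (wrapping around).
For "enclave", step one produces "laveenc"; step two turns that into "wlgppyn".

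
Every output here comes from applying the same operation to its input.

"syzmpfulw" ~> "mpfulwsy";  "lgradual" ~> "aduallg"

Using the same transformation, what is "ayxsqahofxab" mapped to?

sqahofxabay

In each case the input is transformed by: move the first 2 characters to the end (rotate left by 2), then delete the first character.
"ayxsqahofxab" → "xsqahofxabay" → "sqahofxabay".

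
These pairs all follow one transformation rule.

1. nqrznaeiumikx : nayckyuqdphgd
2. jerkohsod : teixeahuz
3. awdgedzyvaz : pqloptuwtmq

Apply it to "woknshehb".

rxuxidaem

Looking at the pairs, the operation is to shift every letter 10 places backward in the alphabet (wrapping around), then reverse the string.
On "woknshehb" that produces "rxuxidaem".
(Check on "awdgedzyvaz": → "qmtwutpolqp" → "pqloptuwtmq" ✓)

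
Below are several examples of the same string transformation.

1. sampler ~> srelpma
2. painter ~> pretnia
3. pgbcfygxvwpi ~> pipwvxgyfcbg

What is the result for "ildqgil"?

The transformation: reverse the string, then move the last character to the front.
On "ildqgil" that produces "iligqdl".

iligqdl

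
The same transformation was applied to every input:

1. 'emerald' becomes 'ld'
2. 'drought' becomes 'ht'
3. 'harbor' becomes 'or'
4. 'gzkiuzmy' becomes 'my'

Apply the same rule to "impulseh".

In each case the input is transformed by: keep only the last 2 characters.
For "impulseh" the result is "eh".

eh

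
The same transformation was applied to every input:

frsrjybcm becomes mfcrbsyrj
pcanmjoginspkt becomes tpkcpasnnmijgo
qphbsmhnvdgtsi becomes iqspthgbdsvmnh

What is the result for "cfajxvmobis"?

Looking at the pairs, the operation is to take characters alternately from the front and the back (1st, last, 2nd, 2nd-last, ...), then swap each adjacent pair of characters (1↔2, 3↔4, ...).
Applying both steps to "cfajxvmobis": "csfiabjoxmv", then "scifbaojmxv".
(Check on "qphbsmhnvdgtsi": → "qipshtbgsdmvhn" → "iqspthgbdsvmnh" ✓)

scifbaojmxv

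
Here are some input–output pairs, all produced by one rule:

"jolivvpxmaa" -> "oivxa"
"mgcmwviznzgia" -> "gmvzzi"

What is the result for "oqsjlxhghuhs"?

Rule — keep every other character starting from the second (positions 2nd, 4th, 6th, ...).
On "oqsjlxhghuhs" that produces "qjxgus".

qjxgus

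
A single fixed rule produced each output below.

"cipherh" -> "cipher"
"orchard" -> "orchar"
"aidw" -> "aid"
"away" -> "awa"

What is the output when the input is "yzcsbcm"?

The pattern: delete the last character.
For "yzcsbcm" the result is "yzcsbc".

yzcsbc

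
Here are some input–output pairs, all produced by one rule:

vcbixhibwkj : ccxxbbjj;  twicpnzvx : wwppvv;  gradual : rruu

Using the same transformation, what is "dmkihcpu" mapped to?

mmhhuu

Looking at the pairs, the operation is to keep one character in every 3, starting at position 2 (positions 2nd, 5th, 8th, ...), then double every character.
Working it through for "dmkihcpu": intermediate "mhu", final "mmhhuu".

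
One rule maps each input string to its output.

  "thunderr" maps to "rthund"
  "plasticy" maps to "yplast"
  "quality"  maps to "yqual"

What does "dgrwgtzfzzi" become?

Each output is the input with this applied: move the last 3 characters to the front (rotate right by 3), then delete the first 2 characters.
"dgrwgtzfzzi" → "zzidgrwgtzf" → "idgrwgtzf".

idgrwgtzf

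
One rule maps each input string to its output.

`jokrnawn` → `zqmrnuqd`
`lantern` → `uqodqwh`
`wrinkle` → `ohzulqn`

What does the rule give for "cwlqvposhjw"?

mzfzotysrvk

Each output is the input with this applied: move the last 2 characters to the front (rotate right by 2), then shift every letter 3 places forward in the alphabet (wrapping around).
On "cwlqvposhjw": the first step gives "jwcwlqvposh", and the second then gives "mzfzotysrvk".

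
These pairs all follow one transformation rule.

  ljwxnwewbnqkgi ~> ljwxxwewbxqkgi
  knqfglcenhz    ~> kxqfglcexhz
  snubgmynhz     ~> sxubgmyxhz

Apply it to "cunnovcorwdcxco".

cuxxovcorwdcxco

The pattern: replace every "n" with "x".
"cunnovcorwdcxco" → "cuxxovcorwdcxco".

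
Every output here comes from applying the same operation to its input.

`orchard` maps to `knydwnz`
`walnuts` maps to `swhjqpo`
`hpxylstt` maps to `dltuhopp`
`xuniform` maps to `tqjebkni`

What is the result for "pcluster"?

lyhqopan

The rule is to shift every letter 4 places backward in the alphabet (wrapping around).
On "pcluster" that produces "lyhqopan".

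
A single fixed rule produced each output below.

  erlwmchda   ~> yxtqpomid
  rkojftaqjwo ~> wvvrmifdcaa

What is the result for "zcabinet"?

Looking at the pairs, the operation is to shift every letter 12 places forward in the alphabet (wrapping around), then sort the characters into reverse alphabetical order.
Applying both steps to "zcabinet": "lomnuzqf", then "zuqonmlf".

zuqonmlf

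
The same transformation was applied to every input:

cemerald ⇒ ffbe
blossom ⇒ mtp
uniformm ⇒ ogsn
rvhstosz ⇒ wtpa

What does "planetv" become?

mou

Each output is the input with this applied: shift every letter 1 place forward in the alphabet (wrapping around), then keep every other character starting from the second (positions 2nd, 4th, 6th, ...).
Applying both steps to "planetv": "qmbofuw", then "mou".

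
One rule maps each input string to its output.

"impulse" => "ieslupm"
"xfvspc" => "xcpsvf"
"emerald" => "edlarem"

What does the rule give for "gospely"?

gylepso

Looking at the pairs, the operation is to reverse the string, then move the last character to the front.
Applying both steps to "gospely": "ylepsog", then "gylepso".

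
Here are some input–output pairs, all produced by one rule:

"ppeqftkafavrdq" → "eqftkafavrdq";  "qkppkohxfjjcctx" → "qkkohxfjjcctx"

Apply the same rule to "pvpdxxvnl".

In each case the input is transformed by: remove every "p".
"pvpdxxvnl" → "vdxxvnl".

vdxxvnl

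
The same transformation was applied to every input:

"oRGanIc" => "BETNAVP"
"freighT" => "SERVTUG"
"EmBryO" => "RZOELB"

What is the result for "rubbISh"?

Rule — shift every letter 13 places forward in the alphabet (wrapping around) — i.e. ROT13, then convert every letter to uppercase.
Applying both steps to "rubbISh": "ehooVFu", then "EHOOVFU".

EHOOVFU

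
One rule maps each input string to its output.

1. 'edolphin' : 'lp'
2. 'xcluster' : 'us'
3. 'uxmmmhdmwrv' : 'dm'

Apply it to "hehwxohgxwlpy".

Each output is the input with this applied: move the last 3 characters to the front (rotate right by 3), then keep only the last 2 characters.
Starting from "hehwxohgxwlpy": after the first operation, "lpyhehwxohgxw"; after the second, "xw".

xw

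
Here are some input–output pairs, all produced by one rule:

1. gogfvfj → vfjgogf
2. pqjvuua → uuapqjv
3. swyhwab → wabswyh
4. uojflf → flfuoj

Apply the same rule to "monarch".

In each case the input is transformed by: move the last 3 characters to the front (rotate right by 3).
For "monarch" the result is "rchmona".

rchmona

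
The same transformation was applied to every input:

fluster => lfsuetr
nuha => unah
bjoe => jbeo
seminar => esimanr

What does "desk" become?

edks

Looking at the pairs, the operation is to swap each adjacent pair of characters (1↔2, 3↔4, ...).
Doing the same to "desk": "edks".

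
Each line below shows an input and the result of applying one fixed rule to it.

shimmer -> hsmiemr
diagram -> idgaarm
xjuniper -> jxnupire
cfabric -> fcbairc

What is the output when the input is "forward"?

What's happening: swap each adjacent pair of characters (1↔2, 3↔4, ...).
Doing the same to "forward": "ofwrrad".

ofwrrad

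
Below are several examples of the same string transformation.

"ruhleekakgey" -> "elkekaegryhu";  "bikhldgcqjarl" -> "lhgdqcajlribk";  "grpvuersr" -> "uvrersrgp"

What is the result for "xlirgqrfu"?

Looking at the pairs, the operation is to move the first 3 characters to the end (rotate left by 3), then swap each adjacent pair of characters (1↔2, 3↔4, ...).
"xlirgqrfu" → "rgqrfuxli" → "grrquflxi".

grrquflxi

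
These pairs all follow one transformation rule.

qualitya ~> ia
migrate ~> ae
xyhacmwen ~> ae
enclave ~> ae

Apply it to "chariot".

In each case the input is transformed by: delete the first 3 characters, then keep only the vowels.
Starting from "chariot": after the first operation, "riot"; after the second, "io".
(Check on "xyhacmwen": → "acmwen" → "ae" ✓)

io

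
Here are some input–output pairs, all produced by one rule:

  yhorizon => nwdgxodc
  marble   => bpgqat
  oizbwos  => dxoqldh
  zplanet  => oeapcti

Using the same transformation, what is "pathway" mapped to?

Looking at the pairs, the operation is to shift every letter 11 places backward in the alphabet (wrapping around).
"pathway" → "epiwlpn".

epiwlpn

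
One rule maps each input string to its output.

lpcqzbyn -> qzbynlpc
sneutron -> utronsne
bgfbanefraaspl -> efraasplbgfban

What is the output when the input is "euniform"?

The pattern: swap the front and back halves of the string, then move the last character to the front.
Applying that to "euniform" gives "iformeun".

iformeun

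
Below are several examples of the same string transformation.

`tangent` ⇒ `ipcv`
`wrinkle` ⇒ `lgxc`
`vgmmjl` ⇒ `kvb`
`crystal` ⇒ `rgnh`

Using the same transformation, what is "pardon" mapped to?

In each case the input is transformed by: shift every letter 11 places backward in the alphabet (wrapping around), then delete the last 3 characters.
On "pardon" that produces "epg".
(Check on "crystal": → "rgnhipa" → "rgnh" ✓)

epg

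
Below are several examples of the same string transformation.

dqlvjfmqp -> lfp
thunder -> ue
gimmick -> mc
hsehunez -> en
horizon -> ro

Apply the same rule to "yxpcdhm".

Looking at the pairs, the operation is to keep one character in every 3, starting at position 3 (positions 3rd, 6th, 9th, ...).
For "yxpcdhm" the result is "ph".

ph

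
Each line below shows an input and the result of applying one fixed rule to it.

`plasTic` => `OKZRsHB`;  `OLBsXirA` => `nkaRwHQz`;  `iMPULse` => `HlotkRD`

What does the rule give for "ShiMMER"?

The transformation: flip the case of every letter, then shift every letter 1 place backward in the alphabet (wrapping around).
So "ShiMMER" becomes "rGHlldq".

rGHlldq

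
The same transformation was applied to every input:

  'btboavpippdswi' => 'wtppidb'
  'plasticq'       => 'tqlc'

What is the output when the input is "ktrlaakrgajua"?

urlkgaa

In each case the input is transformed by: sort the characters into reverse alphabetical order, then keep every other character starting from the first (positions 1st, 3rd, 5th, ...).
Working it through for "ktrlaakrgajua": intermediate "utrrlkkjgaaaa", final "urlkgaa".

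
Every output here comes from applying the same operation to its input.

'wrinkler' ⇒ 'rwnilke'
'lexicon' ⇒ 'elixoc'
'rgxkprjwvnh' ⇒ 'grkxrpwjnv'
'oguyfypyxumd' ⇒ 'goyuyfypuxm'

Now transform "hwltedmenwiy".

What's happening: delete the last character, then swap each adjacent pair of characters (1↔2, 3↔4, ...).
Working it through for "hwltedmenwiy": intermediate "hwltedmenwi", final "whtldeemwni".

whtldeemwni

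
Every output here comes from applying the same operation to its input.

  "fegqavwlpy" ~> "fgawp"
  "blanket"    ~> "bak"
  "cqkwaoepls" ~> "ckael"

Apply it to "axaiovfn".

Each output is the input with this applied: swap each adjacent pair of characters (1↔2, 3↔4, ...), then keep every other character starting from the second (positions 2nd, 4th, 6th, ...).
Working it through for "axaiovfn": intermediate "xaiavonf", final "aaof".
(Check on "fegqavwlpy": → "efqgvalwyp" → "fgawp" ✓)

aaof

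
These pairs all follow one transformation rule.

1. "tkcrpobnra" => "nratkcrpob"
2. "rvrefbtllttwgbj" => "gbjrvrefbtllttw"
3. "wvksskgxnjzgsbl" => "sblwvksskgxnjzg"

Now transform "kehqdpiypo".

Each output is the input with this applied: move the last 3 characters to the front (rotate right by 3).
So "kehqdpiypo" becomes "ypokehqdpi".

ypokehqdpi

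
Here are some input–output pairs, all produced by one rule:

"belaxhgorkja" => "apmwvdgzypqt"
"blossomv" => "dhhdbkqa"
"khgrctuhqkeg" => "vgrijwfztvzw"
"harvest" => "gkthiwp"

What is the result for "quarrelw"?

pggtalfj

The rule is to move the first 2 characters to the end (rotate left by 2), then shift every letter 11 places backward in the alphabet (wrapping around).
Applying both steps to "quarrelw": "arrelwqu", then "pggtalfj".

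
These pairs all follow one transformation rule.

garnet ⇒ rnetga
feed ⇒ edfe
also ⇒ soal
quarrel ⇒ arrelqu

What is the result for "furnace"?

The rule is to move the first 2 characters to the end (rotate left by 2).
Doing the same to "furnace": "rnacefu".

rnacefu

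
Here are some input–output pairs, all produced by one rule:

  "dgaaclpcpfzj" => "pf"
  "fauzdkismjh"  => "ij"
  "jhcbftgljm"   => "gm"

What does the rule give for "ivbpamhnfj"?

hj

In each case the input is transformed by: keep one character in every 3, starting at position 1 (positions 1st, 4th, 7th, ...), then delete the first 2 characters.
Starting from "ivbpamhnfj": after the first operation, "iphj"; after the second, "hj".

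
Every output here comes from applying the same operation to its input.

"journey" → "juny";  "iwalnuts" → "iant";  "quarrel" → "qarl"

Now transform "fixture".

The rule is to keep every other character starting from the first (positions 1st, 3rd, 5th, ...).
On "fixture" that produces "fxue".

fxue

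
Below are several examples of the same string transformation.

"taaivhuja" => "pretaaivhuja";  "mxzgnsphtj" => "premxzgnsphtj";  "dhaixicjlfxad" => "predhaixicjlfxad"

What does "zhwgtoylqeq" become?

Rule — prepend "pre".
On "zhwgtoylqeq" that produces "prezhwgtoylqeq".

prezhwgtoylqeq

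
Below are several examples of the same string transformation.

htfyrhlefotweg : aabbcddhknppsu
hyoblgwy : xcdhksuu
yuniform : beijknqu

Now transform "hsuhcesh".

yadddooq

Each output is the input with this applied: sort the characters into alphabetical order, then shift every letter 4 places backward in the alphabet (wrapping around).
For "hsuhcesh", step one produces "cehhhssu"; step two turns that into "yadddooq".
(Check on "htfyrhlefotweg": → "eeffghhlorttwy" → "aabbcddhknppsu" ✓)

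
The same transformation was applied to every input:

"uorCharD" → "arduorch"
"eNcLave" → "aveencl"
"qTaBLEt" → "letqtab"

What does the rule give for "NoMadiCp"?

icpnomad

What's happening: move the last 3 characters to the front (rotate right by 3), then convert every letter to lowercase.
For "NoMadiCp", step one produces "iCpNoMad"; step two turns that into "icpnomad".
(Check on "uorCharD": → "arDuorCh" → "arduorch" ✓)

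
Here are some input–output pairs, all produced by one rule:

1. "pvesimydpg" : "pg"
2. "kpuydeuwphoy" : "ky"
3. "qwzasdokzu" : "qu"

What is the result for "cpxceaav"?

In each case the input is transformed by: take characters alternately from the front and the back (1st, last, 2nd, 2nd-last, ...), then keep only the first 2 characters.
"cpxceaav" → "cvpaxace" → "cv".

cv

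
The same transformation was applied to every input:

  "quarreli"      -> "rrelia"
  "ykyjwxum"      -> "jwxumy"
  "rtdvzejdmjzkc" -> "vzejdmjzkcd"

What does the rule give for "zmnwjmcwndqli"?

Rule — delete the first 2 characters, then move the first character to the end.
Applying that to "zmnwjmcwndqli" gives "wjmcwndqlin".

wjmcwndqlin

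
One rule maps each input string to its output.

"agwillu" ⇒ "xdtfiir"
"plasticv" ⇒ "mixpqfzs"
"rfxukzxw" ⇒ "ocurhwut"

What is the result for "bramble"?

yoxjyib

The rule is to shift every letter 3 places backward in the alphabet (wrapping around).
So "bramble" becomes "yoxjyib".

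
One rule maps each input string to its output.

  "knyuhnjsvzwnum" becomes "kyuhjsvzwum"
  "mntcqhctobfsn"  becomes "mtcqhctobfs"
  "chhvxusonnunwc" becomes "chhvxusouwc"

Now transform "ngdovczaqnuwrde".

Rule — remove every "n".
Doing the same to "ngdovczaqnuwrde": "gdovczaquwrde".

gdovczaquwrde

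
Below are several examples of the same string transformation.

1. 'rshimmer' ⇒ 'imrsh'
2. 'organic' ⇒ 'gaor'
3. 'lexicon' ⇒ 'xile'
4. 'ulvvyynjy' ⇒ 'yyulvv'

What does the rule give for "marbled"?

The rule is to delete the last 3 characters, then move the last 2 characters to the front (rotate right by 2).
On "marbled": the first step gives "marb", and the second then gives "rbma".

rbma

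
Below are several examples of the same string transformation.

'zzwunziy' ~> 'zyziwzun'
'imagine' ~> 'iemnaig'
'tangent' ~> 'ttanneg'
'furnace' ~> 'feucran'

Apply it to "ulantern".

unlraent

Each output is the input with this applied: take characters alternately from the front and the back (1st, last, 2nd, 2nd-last, ...).
So "ulantern" becomes "unlraent".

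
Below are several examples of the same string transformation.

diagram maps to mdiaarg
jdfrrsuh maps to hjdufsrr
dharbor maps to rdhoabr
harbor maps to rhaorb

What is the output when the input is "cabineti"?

icatbein

The transformation: swap the first and last characters, then take characters alternately from the front and the back (1st, last, 2nd, 2nd-last, ...).
Starting from "cabineti": after the first operation, "iabinetc"; after the second, "icatbein".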